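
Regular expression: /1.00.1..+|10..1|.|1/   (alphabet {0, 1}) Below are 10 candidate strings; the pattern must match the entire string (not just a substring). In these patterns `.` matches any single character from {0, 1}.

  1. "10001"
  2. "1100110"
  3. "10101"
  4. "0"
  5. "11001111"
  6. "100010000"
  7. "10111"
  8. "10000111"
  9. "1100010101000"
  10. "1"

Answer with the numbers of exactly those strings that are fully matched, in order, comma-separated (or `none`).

1, 3, 4, 5, 7, 8, 9, 10

1 → match
2 → no match
3 → match
4 → match
5 → match
6 → no match
7 → match
8 → match
9 → match
10 → match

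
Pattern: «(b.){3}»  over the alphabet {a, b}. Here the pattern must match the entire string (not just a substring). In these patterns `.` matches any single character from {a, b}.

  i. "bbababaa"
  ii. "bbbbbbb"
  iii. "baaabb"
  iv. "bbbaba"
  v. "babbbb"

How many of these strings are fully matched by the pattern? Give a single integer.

i → no match
ii → no match
iii → no match
iv → match
v → match
Total matched: 2

2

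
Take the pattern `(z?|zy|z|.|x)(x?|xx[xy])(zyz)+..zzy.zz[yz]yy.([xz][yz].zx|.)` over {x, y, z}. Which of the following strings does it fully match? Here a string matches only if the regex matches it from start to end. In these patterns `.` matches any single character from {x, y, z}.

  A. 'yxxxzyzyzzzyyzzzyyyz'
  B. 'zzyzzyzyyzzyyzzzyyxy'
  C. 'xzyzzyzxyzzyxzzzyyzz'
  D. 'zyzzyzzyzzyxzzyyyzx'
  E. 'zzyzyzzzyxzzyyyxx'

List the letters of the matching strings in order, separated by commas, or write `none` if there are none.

A, B, C, D, E

A → match
B → match
C → match
D → match
E → match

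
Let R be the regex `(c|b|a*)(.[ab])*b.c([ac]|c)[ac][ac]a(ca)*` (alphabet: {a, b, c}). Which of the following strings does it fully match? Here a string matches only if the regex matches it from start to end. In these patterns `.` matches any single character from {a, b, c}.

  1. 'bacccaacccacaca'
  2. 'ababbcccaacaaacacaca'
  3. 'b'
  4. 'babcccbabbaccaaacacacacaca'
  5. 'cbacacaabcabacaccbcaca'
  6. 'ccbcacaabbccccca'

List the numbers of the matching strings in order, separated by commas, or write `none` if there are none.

1 → no match
2 → no match
3 → no match
4 → no match
5 → no match
6 → match

6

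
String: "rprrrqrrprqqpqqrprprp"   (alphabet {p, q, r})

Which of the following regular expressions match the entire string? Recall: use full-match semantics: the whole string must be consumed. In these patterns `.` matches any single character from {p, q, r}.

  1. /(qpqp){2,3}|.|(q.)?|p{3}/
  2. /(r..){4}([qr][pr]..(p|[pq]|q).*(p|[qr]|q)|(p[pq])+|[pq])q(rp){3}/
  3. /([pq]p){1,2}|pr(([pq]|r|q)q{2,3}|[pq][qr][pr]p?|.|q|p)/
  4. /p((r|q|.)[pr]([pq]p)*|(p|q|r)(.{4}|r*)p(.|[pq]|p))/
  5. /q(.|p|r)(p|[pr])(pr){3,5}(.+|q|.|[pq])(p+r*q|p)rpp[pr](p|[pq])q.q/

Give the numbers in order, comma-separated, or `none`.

1 → no match
2 → match
3 → no match
4 → no match — must start with "p"
5 → no match — must start with "q"

2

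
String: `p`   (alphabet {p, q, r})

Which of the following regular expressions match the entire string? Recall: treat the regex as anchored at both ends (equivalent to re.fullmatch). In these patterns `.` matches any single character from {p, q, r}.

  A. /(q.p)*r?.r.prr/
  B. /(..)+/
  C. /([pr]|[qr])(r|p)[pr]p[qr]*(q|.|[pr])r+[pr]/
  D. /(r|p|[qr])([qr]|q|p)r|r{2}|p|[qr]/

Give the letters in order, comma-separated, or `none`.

D

A → no match — must end with `prr`
B → no match
C → no match
D → match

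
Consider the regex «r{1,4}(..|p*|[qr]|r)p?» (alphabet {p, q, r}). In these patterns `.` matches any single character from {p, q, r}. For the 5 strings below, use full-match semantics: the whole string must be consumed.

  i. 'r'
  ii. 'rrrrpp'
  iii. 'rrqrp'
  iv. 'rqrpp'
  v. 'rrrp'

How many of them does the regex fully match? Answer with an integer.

i → match
ii → match
iii → match
iv → no match
v → match
Total matched: 4

4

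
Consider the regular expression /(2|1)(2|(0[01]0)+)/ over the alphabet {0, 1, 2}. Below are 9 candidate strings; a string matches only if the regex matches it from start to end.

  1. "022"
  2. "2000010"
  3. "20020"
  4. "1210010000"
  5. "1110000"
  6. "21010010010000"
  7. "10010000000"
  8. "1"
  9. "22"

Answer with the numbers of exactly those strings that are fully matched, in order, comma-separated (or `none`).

2, 9

1 → no match
2 → match
3 → no match
4 → no match
5 → no match
6 → no match
7 → no match
8 → no match
9 → match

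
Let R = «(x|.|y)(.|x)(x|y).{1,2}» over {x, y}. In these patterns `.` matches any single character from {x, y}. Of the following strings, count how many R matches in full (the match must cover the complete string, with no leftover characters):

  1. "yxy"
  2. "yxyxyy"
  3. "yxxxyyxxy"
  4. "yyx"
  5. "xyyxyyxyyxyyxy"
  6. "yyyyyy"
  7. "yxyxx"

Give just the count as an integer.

1 → no match
2 → no match
3 → no match
4 → no match
5 → no match
6 → no match
7 → match
Total matched: 1

1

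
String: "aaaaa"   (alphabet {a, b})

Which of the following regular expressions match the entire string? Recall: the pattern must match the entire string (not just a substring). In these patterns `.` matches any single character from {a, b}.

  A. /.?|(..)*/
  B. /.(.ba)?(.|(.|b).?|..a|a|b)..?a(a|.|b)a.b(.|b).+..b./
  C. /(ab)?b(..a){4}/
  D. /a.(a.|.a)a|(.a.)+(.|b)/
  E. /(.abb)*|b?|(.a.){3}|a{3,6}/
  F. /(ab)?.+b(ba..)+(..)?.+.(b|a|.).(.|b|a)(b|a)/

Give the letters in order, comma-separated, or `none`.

A → no match
B → no match
C → no match
D → match
E → match
F → no match

D, E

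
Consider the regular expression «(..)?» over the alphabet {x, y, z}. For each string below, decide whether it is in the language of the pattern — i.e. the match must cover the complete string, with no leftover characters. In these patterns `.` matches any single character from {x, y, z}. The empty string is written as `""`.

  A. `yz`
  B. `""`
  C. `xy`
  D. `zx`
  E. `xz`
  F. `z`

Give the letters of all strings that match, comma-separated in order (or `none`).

A, B, C, D, E

A → match
B → match
C → match
D → match
E → match
F → no match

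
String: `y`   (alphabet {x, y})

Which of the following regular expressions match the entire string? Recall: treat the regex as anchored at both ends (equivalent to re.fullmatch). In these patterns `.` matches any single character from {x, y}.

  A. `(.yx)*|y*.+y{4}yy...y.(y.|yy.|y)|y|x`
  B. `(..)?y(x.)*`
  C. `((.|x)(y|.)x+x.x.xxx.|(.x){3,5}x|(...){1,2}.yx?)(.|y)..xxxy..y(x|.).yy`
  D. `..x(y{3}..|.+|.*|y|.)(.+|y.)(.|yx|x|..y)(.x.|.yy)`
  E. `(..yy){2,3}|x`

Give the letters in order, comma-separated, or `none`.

A, B

A → match
B → match
C → no match — must end with `yy`
D → no match
E → no match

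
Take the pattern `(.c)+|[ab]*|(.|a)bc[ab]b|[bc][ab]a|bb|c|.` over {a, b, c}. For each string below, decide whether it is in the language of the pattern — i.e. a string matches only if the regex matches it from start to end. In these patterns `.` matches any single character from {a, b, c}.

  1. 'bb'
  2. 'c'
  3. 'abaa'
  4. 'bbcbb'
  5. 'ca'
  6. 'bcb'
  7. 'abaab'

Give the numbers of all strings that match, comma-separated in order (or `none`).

1 → match
2 → match
3 → match
4 → match
5 → no match
6 → no match
7 → match

1, 2, 3, 4, 7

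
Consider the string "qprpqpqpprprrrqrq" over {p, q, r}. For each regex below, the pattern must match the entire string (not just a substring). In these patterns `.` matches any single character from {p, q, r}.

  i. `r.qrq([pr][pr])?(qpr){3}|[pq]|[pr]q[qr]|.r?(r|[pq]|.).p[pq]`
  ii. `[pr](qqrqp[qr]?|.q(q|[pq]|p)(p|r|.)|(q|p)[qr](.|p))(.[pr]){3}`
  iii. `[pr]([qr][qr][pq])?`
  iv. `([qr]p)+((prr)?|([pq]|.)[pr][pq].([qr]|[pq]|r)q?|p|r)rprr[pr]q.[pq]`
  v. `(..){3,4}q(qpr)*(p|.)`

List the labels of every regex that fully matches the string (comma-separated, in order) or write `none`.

i → no match
ii → no match
iii → no match
iv → match
v → no match

iv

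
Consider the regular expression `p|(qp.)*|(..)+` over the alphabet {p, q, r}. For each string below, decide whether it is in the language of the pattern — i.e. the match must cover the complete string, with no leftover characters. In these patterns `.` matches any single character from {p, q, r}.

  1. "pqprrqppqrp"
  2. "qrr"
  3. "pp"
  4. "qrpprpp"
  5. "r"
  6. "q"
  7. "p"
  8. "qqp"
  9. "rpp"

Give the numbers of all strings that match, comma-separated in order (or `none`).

1 → no match
2 → no match
3 → match
4 → no match
5 → no match
6 → no match
7 → match
8 → no match
9 → no match

3, 7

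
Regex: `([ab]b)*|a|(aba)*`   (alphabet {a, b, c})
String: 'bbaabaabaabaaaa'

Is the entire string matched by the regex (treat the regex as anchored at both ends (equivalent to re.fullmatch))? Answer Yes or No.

No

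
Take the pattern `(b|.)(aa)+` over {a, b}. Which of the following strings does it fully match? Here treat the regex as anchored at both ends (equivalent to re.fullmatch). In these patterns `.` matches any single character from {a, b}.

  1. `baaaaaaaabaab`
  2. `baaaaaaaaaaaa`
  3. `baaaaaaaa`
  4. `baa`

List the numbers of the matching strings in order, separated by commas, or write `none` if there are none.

1 → no match — must end with `aa`
2 → match
3 → match
4 → match

2, 3, 4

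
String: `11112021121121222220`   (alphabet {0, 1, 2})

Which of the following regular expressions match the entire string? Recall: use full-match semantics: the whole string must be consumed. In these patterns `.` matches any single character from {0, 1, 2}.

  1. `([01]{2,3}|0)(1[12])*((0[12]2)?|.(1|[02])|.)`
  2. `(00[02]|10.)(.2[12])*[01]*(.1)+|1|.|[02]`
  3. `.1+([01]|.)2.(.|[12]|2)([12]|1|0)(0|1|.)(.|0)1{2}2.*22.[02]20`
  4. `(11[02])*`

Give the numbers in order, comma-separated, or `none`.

1 → no match
2 → no match
3 → match
4 → no match

3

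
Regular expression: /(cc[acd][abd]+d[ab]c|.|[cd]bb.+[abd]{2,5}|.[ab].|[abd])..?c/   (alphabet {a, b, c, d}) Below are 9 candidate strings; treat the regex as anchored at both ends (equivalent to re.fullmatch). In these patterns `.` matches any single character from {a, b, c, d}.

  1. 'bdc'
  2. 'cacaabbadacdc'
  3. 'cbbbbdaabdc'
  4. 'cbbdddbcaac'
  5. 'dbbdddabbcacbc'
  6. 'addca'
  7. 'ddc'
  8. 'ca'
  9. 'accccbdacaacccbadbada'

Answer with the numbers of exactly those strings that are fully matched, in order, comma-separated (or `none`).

1 → match
2 → no match
3 → match
4 → no match
5 → no match
6 → no match — must end with 'c'
7 → match
8 → no match — must end with 'c'
9 → no match — must end with 'c'

1, 3, 7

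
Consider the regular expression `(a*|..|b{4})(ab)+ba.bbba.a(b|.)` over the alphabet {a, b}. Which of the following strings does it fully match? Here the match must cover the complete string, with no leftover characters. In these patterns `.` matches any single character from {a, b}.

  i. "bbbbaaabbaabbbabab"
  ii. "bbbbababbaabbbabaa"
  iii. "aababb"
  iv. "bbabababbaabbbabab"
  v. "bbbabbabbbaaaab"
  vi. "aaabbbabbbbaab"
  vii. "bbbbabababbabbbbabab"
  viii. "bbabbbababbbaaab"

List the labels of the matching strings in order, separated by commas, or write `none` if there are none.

i → no match
ii → match
iii. "aababb" → no match
iv → match
v → no match
vi → no match
vii → match
viii → no match

ii, iv, vii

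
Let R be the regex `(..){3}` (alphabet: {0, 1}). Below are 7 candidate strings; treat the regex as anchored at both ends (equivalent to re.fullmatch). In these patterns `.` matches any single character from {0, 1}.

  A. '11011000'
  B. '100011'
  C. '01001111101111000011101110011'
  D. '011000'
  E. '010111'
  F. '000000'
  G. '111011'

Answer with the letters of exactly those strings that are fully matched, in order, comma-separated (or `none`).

B, D, E, F, G

A → no match
B → match
C → no match
D → match
E → match
F → match
G → match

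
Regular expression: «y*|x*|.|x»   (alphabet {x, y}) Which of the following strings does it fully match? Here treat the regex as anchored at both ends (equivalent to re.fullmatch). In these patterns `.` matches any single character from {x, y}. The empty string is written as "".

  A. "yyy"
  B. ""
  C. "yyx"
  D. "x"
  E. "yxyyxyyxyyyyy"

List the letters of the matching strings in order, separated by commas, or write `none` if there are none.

A, B, D

A. "yyy" → match
B. "" → match
C. "yyx" → no match
D. "x" → match
E → no match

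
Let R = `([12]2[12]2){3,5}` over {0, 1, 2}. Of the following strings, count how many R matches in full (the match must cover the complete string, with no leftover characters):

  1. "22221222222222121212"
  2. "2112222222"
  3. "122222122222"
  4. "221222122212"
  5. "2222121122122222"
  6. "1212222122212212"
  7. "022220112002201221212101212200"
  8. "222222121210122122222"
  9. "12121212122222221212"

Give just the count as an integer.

1 → match
2 → no match
3 → match
4 → match
5 → no match
6 → no match
7 → no match — must end with "2"
8 → no match
9 → match
Total matched: 4

4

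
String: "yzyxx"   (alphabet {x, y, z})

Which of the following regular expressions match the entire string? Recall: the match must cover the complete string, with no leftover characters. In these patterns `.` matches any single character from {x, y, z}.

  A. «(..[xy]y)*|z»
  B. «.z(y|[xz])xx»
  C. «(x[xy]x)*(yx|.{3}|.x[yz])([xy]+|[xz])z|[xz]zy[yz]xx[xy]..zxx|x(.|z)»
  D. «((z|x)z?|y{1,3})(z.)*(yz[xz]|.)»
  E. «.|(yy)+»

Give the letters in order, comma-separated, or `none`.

B

A → no match
B → match
C → no match
D → no match
E → no match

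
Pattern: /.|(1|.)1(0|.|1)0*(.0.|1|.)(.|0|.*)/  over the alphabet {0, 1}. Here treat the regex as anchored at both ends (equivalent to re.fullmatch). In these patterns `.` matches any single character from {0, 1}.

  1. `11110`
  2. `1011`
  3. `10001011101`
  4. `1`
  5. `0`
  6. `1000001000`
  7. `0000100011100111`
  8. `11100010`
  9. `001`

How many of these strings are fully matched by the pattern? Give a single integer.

1 → match
2 → no match
3 → no match
4 → match
5 → match
6 → no match
7 → no match
8 → match
9 → no match
Total matched: 4

4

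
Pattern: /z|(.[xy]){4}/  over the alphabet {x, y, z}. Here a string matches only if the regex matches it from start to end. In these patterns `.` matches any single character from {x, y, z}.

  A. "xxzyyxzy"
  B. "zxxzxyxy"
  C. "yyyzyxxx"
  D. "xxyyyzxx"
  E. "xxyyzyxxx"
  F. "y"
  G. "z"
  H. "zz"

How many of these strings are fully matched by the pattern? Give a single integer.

A → match
B → no match
C → no match
D → no match
E → no match
F → no match
G → match
H → no match
Total matched: 2

2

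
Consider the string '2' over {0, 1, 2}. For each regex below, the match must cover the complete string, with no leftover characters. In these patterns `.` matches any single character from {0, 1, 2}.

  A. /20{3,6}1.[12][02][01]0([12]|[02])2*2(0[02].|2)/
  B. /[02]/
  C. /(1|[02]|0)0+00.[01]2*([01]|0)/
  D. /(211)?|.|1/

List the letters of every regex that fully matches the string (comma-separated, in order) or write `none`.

B, D

A → no match — must start with '20'
B → match
C → no match
D → match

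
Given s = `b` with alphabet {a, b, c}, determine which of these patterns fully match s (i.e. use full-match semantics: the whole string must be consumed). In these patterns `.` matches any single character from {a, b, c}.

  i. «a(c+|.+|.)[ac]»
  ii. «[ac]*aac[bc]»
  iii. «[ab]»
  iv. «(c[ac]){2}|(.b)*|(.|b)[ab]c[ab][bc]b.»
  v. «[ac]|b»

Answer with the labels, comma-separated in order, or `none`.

iii, v

i → no match — must start with `a`
ii → no match
iii → match
iv → no match
v → match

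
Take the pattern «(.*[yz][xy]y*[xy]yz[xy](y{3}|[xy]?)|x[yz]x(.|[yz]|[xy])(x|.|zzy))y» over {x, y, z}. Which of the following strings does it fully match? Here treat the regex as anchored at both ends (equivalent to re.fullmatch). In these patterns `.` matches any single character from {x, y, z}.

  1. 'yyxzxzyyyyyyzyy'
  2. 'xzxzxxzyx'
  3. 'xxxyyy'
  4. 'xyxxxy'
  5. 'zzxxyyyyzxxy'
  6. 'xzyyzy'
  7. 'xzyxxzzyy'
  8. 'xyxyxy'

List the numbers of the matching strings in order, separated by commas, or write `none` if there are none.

1, 4, 5, 8

1 → match
2 → no match — must end with 'y'
3 → no match
4 → match
5 → match
6 → no match
7 → no match
8 → match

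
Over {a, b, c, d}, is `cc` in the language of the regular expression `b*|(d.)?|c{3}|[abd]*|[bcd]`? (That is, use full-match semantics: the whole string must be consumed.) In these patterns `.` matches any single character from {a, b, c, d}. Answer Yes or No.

No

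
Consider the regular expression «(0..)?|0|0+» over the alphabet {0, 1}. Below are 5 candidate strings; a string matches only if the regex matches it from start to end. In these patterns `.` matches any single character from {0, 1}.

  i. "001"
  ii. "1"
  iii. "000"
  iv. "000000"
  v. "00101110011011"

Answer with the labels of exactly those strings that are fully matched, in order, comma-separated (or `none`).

i, iii, iv

i. "001" → match
ii. "1" → no match
iii. "000" → match
iv. "000000" → match
v → no match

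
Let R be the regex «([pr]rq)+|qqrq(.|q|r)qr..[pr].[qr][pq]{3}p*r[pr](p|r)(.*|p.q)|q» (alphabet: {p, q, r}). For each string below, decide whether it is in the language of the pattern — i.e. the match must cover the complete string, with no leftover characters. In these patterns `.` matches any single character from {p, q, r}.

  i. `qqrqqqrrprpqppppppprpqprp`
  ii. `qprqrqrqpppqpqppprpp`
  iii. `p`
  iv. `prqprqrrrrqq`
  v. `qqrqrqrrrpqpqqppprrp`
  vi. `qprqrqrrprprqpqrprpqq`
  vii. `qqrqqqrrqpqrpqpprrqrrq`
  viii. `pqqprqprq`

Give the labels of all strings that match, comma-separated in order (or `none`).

none

i → no match
ii → no match
iii. `p` → no match
iv. `prqprqrrrrqq` → no match
v → no match
vi → no match
vii → no match
viii. `pqqprqprq` → no match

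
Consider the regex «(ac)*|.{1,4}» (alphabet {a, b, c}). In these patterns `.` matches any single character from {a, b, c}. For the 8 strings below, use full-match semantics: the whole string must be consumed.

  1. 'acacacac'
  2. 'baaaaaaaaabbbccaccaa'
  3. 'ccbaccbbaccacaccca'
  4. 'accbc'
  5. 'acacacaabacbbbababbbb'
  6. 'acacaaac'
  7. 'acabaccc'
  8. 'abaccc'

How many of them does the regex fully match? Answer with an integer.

1

1 → match
2 → no match
3 → no match
4 → no match
5 → no match
6 → no match
7 → no match
8 → no match
Total matched: 1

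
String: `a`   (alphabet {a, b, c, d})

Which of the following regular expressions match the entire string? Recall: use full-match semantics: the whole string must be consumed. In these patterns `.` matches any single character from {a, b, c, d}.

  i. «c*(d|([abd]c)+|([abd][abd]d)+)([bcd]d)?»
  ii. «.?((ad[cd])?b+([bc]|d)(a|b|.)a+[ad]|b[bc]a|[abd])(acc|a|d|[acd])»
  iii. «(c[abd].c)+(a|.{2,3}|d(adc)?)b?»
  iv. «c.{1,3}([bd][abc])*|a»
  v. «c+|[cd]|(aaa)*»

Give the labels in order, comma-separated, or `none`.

i → no match
ii → no match
iii → no match — must start with `c`
iv → match
v → no match

iv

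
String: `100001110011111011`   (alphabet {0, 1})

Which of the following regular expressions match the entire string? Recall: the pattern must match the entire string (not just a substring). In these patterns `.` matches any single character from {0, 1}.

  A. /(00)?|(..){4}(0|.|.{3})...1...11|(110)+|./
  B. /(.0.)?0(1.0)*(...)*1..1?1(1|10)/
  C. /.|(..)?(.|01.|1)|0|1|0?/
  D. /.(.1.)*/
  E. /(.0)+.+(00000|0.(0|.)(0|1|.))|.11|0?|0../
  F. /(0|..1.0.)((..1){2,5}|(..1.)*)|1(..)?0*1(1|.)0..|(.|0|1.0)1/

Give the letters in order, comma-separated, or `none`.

A, B

A → match
B → match
C → no match
D → no match
E → no match
F → no match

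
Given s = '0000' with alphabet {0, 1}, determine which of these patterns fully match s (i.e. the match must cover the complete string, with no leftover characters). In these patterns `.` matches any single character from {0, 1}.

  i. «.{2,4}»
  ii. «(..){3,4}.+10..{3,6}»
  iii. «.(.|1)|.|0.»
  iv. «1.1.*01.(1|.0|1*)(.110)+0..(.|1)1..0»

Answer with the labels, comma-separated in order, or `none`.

i → match
ii → no match
iii → no match
iv → no match — must start with '1'

i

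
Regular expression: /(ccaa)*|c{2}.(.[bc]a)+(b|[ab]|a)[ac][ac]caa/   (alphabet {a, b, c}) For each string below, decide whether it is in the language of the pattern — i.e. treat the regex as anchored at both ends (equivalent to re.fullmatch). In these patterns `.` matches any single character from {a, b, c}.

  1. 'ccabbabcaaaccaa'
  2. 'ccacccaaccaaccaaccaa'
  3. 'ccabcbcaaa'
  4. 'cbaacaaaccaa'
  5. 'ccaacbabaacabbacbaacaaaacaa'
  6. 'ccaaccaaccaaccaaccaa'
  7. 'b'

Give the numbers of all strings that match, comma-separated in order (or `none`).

1, 6

1 → match
2 → no match
3. 'ccabcbcaaa' → no match
4. 'cbaacaaaccaa' → no match
5 → no match
6 → match
7. 'b' → no match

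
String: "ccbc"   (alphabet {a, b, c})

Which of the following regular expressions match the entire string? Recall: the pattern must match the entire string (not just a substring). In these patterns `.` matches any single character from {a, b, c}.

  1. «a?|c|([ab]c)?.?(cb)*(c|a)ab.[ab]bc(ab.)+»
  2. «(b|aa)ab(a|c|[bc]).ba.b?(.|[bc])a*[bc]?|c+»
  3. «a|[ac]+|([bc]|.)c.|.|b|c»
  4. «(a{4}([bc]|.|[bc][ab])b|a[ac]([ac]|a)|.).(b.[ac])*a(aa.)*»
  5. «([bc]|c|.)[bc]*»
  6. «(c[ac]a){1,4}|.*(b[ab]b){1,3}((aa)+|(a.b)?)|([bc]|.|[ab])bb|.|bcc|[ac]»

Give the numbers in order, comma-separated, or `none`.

1 → no match
2 → no match
3 → no match
4 → no match
5 → match
6 → no match

5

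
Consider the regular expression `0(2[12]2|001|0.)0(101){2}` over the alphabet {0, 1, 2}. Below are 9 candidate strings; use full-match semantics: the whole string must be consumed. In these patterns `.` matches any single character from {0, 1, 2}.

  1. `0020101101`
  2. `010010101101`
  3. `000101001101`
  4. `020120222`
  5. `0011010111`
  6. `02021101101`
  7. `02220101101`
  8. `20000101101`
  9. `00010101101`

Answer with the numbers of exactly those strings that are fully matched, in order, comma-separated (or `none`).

1 → match
2 → no match
3 → no match
4 → no match — must end with `101`
5 → no match — must end with `101`
6 → no match
7 → match
8 → no match — must start with `0`
9 → match

1, 7, 9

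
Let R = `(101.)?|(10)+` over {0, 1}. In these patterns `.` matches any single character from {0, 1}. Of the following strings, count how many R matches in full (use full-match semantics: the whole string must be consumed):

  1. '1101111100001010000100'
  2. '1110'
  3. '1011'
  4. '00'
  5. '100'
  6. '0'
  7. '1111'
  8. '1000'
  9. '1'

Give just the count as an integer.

1 → no match
2 → no match
3 → match
4 → no match
5 → no match
6 → no match
7 → no match
8 → no match
9 → no match
Total matched: 1

1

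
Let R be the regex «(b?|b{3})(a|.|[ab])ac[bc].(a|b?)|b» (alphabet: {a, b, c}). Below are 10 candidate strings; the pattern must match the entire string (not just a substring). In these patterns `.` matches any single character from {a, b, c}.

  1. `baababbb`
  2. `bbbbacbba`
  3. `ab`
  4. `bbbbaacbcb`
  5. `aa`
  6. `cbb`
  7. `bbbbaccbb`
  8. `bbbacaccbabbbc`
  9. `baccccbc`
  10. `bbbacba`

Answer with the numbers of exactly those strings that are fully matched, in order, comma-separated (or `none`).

1 → no match
2 → match
3 → no match
4 → no match
5 → no match
6 → no match
7 → match
8 → no match
9 → no match
10 → no match

2, 7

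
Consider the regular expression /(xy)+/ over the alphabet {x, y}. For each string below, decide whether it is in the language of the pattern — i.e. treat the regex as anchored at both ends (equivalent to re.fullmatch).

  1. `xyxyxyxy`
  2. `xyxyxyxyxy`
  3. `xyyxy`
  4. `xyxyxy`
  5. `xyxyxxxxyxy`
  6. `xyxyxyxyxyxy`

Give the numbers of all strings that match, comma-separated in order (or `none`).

1, 2, 4, 6

1 → match
2 → match
3 → no match
4 → match
5 → no match
6 → match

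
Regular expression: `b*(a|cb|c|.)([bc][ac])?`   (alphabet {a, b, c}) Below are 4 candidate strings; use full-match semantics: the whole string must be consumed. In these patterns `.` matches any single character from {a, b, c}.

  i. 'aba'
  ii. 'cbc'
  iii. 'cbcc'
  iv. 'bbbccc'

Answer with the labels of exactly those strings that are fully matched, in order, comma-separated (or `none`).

i, ii, iii, iv

i → match
ii → match
iii → match
iv → match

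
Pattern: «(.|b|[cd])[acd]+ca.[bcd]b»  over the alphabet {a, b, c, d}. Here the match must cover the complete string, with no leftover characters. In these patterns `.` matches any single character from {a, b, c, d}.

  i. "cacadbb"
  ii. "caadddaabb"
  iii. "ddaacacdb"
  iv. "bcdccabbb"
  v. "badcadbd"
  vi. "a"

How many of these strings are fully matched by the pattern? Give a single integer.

3

i → match
ii → no match
iii → match
iv → match
v → no match — must end with "b"
vi → no match — must end with "b"
Total matched: 3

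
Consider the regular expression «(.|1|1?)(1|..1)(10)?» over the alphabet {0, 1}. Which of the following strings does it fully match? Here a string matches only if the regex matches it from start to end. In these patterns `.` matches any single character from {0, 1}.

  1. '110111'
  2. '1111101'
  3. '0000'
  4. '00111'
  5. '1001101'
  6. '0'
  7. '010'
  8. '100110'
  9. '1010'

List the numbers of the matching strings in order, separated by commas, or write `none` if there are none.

1 → no match
2 → no match
3 → no match
4 → no match
5 → no match
6 → no match
7 → no match
8 → match
9 → no match

8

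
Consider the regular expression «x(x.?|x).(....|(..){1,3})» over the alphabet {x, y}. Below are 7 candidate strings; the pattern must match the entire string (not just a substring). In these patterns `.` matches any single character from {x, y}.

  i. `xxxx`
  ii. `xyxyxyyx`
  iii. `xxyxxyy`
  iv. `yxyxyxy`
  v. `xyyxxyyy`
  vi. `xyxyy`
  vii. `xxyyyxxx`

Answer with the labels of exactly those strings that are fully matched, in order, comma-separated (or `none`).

iii, vii

i → no match
ii → no match — must start with `xx`
iii → match
iv → no match — must start with `xx`
v → no match — must start with `xx`
vi → no match — must start with `xx`
vii → match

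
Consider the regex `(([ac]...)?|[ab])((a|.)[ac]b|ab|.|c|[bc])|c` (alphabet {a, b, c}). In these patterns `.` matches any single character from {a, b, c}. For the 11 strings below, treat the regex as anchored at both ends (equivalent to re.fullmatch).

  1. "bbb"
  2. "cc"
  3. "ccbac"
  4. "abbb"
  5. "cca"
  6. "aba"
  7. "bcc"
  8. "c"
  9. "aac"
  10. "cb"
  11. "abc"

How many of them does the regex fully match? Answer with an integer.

1 → no match
2 → no match
3 → match
4 → no match
5 → no match
6 → no match
7 → no match
8 → match
9 → no match
10 → no match
11 → no match
Total matched: 2

2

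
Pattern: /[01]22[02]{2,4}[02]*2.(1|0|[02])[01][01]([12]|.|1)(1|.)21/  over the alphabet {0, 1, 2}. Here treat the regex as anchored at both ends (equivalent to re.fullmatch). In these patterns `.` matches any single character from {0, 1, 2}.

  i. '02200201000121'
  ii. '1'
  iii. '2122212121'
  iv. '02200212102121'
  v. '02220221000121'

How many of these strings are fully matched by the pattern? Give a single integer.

3

i → match
ii → no match — must end with '21'
iii → no match
iv → match
v → match
Total matched: 3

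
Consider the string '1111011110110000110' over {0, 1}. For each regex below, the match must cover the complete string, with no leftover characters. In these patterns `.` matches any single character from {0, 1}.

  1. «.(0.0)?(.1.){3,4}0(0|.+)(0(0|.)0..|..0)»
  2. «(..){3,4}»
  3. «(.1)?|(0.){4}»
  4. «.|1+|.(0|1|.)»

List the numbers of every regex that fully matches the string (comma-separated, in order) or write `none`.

1

1 → match
2 → no match
3 → no match
4 → no match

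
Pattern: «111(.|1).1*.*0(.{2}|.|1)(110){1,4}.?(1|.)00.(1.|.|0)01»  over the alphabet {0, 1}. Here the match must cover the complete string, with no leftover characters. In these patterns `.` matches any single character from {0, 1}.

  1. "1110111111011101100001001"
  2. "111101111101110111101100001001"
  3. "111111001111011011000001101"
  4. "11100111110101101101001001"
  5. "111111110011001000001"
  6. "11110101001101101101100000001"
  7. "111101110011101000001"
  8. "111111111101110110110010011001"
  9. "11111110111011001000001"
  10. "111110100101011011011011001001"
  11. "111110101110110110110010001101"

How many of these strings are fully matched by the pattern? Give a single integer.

1 → match
2 → match
3 → match
4 → match
5 → match
6 → match
7 → match
8 → match
9 → match
10 → match
11 → match
Total matched: 11

11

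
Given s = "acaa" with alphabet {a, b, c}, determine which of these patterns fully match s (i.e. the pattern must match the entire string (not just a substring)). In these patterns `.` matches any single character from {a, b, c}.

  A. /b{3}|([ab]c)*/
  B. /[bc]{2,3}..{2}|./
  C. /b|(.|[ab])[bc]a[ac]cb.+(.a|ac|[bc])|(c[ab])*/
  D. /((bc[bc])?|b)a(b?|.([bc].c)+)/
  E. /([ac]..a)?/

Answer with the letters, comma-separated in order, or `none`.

A → no match
B → no match
C → no match
D → no match
E → match

E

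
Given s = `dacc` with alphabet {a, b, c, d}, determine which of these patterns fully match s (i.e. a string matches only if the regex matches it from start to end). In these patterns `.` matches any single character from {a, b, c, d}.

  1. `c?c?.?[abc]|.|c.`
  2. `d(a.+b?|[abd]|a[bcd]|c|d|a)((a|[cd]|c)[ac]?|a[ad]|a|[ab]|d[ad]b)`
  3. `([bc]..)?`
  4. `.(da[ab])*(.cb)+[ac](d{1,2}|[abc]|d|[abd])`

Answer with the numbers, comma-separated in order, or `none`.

2

1 → no match
2 → match
3 → no match
4 → no match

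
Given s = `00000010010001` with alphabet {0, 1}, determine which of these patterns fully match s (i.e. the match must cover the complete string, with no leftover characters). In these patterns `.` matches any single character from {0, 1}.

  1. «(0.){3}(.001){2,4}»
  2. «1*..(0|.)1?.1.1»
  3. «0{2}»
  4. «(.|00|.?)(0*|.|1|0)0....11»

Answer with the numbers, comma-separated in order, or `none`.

1

1 → match
2 → no match
3 → no match — must end with `0`
4 → no match — must end with `11`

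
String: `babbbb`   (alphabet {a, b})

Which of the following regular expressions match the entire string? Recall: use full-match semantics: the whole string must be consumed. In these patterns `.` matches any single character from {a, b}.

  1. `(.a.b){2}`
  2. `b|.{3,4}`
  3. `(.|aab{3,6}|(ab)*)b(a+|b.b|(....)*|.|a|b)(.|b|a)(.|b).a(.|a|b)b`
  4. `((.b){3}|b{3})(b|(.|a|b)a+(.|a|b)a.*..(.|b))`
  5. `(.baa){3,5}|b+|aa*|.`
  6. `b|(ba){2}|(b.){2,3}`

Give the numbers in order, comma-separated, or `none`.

6

1 → no match
2 → no match
3 → no match
4 → no match
5 → no match
6 → match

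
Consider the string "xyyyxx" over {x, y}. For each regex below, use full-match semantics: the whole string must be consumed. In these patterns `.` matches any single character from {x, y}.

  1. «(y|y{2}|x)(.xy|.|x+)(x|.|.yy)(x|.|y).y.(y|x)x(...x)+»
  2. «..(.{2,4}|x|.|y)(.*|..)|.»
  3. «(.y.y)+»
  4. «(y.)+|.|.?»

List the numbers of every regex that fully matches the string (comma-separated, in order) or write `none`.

2

1 → no match
2 → match
3 → no match — must end with "y"
4 → no match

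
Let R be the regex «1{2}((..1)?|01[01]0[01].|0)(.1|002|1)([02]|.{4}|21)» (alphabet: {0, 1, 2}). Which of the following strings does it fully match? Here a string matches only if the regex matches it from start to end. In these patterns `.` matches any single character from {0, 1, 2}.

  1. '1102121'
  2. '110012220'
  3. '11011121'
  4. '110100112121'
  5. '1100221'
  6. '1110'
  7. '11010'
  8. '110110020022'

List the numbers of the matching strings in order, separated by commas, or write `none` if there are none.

1 → match
2 → match
3 → match
4 → match
5 → match
6 → match
7 → match
8 → match

1, 2, 3, 4, 5, 6, 7, 8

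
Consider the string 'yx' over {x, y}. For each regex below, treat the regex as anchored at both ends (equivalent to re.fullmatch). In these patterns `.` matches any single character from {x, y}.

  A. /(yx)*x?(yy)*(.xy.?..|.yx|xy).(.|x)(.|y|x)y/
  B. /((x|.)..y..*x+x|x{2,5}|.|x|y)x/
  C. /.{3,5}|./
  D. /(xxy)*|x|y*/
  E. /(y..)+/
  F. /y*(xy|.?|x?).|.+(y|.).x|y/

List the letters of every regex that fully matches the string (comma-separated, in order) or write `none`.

B, F

A → no match — must end with 'y'
B → match
C → no match
D → no match
E → no match
F → match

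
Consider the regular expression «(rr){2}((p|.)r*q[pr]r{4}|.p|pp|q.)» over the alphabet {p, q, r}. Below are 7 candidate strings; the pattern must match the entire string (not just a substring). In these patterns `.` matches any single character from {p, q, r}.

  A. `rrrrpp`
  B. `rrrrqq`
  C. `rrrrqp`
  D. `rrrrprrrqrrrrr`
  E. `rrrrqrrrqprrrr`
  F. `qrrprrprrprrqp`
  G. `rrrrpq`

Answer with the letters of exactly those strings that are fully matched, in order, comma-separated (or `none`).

A → match
B → match
C → match
D → match
E → match
F → no match — must start with `rr`
G → no match

A, B, C, D, E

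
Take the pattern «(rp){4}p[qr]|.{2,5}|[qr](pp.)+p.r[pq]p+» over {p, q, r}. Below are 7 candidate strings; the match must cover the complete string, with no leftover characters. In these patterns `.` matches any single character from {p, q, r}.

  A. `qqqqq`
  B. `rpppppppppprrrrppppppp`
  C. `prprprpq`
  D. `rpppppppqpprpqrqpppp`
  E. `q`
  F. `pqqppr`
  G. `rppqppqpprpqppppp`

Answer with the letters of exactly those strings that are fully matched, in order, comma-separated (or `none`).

A

A. `qqqqq` → match
B → no match
C. `prprprpq` → no match
D → no match
E. `q` → no match
F. `pqqppr` → no match
G → no match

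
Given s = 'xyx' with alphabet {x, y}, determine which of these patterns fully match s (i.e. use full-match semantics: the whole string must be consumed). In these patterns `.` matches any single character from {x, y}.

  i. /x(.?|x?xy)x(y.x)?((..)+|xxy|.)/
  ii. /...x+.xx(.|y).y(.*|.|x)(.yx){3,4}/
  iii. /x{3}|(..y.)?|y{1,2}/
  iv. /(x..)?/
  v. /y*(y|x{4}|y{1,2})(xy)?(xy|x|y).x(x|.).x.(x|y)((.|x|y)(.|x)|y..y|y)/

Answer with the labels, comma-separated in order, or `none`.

iv

i → no match
ii → no match
iii → no match
iv → match
v → no match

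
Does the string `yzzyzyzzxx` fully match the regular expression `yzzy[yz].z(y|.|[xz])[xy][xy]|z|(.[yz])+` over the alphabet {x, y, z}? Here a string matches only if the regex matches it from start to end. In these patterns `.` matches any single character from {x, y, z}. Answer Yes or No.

Yes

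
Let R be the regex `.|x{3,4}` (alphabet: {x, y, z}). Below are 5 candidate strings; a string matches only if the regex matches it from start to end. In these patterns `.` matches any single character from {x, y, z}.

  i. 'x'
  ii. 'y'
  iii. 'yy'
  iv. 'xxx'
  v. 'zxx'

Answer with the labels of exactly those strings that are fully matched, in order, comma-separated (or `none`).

i → match
ii → match
iii → no match
iv → match
v → no match

i, ii, iv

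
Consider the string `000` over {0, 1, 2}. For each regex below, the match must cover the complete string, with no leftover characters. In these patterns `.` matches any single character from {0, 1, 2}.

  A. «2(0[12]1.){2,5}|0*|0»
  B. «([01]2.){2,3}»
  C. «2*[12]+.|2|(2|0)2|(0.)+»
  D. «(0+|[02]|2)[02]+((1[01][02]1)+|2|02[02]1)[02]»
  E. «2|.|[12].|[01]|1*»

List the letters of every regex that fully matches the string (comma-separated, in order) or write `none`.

A → match
B → no match
C → no match
D → no match
E → no match

A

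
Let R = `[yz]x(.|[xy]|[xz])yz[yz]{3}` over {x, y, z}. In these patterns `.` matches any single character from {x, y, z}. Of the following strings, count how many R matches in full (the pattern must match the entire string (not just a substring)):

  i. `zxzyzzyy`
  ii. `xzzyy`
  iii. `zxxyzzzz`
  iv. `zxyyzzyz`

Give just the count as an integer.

3

i → match
ii → no match
iii → match
iv → match
Total matched: 3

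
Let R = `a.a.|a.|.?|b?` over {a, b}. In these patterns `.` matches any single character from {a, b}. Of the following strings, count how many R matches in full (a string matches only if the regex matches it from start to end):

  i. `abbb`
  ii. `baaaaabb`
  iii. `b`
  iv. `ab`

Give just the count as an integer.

i. `abbb` → no match
ii. `baaaaabb` → no match
iii. `b` → match
iv. `ab` → match
Total matched: 2

2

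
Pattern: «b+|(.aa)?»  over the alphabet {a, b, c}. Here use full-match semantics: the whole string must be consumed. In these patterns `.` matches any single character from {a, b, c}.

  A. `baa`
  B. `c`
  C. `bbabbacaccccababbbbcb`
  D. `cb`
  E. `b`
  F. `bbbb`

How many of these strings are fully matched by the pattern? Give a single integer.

A → match
B → no match
C → no match
D → no match
E → match
F → match
Total matched: 3

3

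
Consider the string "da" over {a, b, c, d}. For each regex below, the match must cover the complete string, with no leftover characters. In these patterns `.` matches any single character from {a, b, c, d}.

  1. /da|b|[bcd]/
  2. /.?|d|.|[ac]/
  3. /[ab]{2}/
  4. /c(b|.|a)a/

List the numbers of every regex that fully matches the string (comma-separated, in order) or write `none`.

1

1 → match
2 → no match
3 → no match
4 → no match — must start with "c"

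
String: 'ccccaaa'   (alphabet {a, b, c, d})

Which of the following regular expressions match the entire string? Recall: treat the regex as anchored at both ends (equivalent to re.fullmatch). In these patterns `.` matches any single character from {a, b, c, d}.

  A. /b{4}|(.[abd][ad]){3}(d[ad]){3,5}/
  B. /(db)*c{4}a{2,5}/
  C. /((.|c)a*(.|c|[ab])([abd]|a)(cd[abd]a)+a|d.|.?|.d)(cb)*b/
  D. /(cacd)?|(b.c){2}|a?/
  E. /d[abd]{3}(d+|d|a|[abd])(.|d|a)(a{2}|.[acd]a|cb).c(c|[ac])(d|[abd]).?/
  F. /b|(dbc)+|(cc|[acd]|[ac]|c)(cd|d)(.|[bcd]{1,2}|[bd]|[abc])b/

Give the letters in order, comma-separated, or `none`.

A → no match
B → match
C → no match — must end with 'b'
D → no match
E → no match — must start with 'd'
F → no match

B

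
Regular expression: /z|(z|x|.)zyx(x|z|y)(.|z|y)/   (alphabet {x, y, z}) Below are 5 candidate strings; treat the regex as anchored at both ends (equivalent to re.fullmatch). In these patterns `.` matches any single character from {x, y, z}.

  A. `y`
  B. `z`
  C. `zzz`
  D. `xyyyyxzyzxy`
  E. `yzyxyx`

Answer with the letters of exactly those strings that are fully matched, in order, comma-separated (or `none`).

B, E

A → no match
B → match
C → no match
D → no match
E → match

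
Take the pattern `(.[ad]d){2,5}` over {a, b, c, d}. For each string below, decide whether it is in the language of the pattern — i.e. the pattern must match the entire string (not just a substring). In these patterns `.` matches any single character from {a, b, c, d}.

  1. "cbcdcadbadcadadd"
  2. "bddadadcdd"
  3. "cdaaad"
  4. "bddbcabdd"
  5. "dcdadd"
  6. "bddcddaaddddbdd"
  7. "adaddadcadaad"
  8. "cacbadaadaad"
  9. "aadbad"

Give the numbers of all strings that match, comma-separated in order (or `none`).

6, 9

1 → no match
2 → no match
3 → no match
4 → no match
5 → no match
6 → match
7 → no match
8 → no match
9 → match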